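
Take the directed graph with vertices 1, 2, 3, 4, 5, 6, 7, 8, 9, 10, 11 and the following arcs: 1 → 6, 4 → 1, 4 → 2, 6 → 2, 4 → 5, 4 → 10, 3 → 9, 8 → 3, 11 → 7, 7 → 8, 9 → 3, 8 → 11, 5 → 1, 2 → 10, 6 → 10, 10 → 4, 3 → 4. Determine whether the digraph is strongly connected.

No

There is no directed path from 2 to 9, so the graph is not strongly connected.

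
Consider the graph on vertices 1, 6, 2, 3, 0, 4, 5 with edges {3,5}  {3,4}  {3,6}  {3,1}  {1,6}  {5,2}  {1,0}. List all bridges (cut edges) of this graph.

0-1, 2-5, 3-4, 3-5

The edges on the cycle 3-1-6-3 are not bridges since each lies on that cycle.
But removing 5 - 2 disconnects 5 from 2; removing 1 - 0 disconnects 1 from 0; removing 3 - 5 disconnects 3 from 5; removing 3 - 4 disconnects 3 from 4 — these are bridges.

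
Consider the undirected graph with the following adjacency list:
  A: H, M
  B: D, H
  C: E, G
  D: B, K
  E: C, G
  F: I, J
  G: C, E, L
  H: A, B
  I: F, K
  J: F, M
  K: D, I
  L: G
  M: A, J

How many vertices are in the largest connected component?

Starting from C we can reach C, E, G, L. That is one component of size 4.
Starting from A we can reach A, B, D, F, H, I, J, K, M. That is one component of size 9.
The largest has 9 vertices.

9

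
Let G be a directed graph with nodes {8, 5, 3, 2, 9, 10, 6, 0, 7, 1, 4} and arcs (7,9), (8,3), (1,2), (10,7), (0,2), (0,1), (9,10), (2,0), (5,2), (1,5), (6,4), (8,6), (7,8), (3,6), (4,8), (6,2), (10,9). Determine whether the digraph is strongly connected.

No

There is no directed path from 1 to 3, so the graph is not strongly connected.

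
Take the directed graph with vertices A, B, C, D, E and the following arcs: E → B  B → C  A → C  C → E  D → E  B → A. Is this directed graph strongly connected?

No

There is no directed path from A to D, so the graph is not strongly connected.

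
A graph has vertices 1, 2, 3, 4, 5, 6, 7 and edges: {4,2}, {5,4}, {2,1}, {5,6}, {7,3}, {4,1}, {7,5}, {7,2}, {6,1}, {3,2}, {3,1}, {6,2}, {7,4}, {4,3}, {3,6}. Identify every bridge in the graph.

The edges on the cycle 7-5-4-7 are not bridges since each lies on that cycle.
Every edge lies on some cycle, so there are no bridges.

none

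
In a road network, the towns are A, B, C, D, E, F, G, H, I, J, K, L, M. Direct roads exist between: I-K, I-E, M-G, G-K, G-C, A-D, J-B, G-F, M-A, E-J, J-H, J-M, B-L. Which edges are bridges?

A-D, A-M, B-J, B-L, C-G, F-G, H-J

The edges on the cycle I-E-J-M-G-K-I are not bridges since each lies on that cycle.
But removing C-G disconnects C from G; removing H-J disconnects H from J; removing M-A disconnects M from A; removing D-A disconnects D from A — these are bridges.
In total 7 edges are bridges.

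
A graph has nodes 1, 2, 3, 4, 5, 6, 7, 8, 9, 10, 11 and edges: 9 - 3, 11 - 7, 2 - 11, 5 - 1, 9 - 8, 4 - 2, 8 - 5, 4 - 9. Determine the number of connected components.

10 is isolated — a component by itself.
6 is isolated — a component by itself.
Starting from 1 we can reach 1, 2, 3, 4, 5, 7, 8, 9, 11. That is one component of size 9.
Total: 3 components.

3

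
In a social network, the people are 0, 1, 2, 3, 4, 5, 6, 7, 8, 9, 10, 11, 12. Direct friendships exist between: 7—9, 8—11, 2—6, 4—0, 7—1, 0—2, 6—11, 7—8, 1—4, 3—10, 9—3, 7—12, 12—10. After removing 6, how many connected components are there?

2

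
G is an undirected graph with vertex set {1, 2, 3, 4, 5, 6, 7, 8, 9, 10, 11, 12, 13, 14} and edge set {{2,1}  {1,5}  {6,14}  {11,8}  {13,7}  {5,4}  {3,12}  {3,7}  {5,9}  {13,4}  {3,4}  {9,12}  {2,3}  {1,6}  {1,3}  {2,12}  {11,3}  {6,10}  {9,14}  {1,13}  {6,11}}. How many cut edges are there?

2

The edges on the cycle 1-6-11-3-1 are not bridges since each lies on that cycle.
But removing 10-6 disconnects 10 from 6; removing 8-11 disconnects 8 from 11 — these are bridges.
That makes 2 bridges.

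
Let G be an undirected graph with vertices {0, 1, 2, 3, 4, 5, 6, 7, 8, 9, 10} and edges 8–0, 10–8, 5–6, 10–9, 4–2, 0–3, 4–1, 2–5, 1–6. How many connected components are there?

7 is isolated — a component by itself.
Starting from 0 we can reach 0, 3, 8, 9, 10. That is one component of size 5.
Starting from 1 we can reach 1, 2, 4, 5, 6. That is one component of size 5.
Total: 3 components.

3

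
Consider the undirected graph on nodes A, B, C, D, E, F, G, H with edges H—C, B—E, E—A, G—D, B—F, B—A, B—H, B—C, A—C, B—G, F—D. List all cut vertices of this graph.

B

Removing B increases the component count from 1 to 2, so B is a cut vertex.
By contrast removing C leaves 1 component; it is not a cut vertex. No other vertex is a cut vertex either.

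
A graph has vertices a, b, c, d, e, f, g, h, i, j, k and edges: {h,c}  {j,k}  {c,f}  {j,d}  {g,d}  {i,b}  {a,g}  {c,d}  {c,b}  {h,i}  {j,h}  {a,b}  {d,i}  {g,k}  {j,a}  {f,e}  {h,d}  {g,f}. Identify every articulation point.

f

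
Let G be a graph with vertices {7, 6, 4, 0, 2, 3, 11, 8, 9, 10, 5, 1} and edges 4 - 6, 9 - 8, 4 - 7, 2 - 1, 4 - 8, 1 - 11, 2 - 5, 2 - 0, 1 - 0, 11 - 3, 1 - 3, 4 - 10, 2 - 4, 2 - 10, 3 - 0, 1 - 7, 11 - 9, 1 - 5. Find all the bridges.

The edges on the cycle 2-1-11-9-8-4-2 are not bridges since each lies on that cycle.
But removing 4 - 6 disconnects 4 from 6 — this is a bridge.

4-6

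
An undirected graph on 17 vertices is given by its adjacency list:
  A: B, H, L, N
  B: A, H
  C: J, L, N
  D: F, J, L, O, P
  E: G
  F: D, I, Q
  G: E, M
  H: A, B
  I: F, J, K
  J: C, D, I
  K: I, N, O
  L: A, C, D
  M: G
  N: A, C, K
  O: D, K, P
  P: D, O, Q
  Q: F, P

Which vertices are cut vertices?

A, G

Removing A increases the component count from 2 to 3, so A is a cut vertex.
Removing G increases the component count from 2 to 3, so G is a cut vertex.
By contrast removing P leaves 2 components; it is not a cut vertex. No other vertex is a cut vertex either.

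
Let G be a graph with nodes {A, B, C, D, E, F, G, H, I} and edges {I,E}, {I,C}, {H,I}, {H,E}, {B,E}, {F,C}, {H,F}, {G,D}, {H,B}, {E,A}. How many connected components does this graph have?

2

Starting from D we can reach D, G. That is one component of size 2.
Starting from A we can reach A, B, C, E, F, H, I. That is one component of size 7.
Total: 2 components.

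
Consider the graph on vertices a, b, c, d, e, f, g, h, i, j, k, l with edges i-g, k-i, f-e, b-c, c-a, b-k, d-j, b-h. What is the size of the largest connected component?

7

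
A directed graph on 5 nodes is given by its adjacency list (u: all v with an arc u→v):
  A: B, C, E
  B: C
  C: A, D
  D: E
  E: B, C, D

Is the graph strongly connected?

Yes

From D we can reach every vertex (A, B, C, D, E), and every vertex can reach D (A, B, C, D, E). So the whole graph is one strongly connected component.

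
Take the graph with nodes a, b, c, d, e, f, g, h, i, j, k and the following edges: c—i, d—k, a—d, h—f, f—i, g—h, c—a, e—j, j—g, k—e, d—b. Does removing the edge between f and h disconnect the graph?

No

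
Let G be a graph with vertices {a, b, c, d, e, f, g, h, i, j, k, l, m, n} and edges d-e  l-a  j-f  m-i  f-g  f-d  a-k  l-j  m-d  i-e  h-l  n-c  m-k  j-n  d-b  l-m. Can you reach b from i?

From i we can reach a, b, c, d, e, f, g, h, i, j, k, l, m, n, which includes b.

Yes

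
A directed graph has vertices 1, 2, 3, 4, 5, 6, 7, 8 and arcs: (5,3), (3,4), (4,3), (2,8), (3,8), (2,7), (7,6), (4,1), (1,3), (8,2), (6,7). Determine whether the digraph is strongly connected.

There is no directed path from 2 to 5, so the graph is not strongly connected.

No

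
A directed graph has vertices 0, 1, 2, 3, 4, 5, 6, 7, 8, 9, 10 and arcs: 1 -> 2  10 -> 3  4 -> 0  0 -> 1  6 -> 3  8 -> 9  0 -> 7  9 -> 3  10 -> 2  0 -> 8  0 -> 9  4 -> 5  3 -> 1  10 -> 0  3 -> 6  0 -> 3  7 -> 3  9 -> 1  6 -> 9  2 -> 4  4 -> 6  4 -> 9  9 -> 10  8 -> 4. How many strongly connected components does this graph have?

{0, 1, 2, 3, 4, 6, 7, 8, 9, 10} are all mutually reachable — one SCC of size 10.
{5} is an SCC by itself.
That gives 2 strongly connected components.

2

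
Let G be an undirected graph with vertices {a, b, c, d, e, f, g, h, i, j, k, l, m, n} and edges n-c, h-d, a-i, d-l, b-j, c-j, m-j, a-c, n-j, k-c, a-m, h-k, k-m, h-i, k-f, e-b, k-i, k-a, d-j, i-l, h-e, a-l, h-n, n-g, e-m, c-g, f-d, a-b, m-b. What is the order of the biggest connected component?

Starting from a we can reach a, b, c, d, e, f, g, h, i, j, k, l, m, n. That is one component of size 14.
The largest has 14 vertices.

14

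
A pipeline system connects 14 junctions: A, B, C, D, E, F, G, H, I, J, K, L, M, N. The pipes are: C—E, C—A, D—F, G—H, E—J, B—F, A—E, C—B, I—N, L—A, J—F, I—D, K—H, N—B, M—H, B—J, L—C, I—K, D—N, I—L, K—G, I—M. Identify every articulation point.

Removing I increases the component count from 1 to 2, so I is a cut vertex.
By contrast removing C leaves 1 component; it is not a cut vertex. No other vertex is a cut vertex either.

I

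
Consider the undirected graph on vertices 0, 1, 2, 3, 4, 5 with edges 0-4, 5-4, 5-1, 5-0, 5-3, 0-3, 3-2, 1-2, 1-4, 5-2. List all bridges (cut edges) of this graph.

none

The edges on the cycle 5-0-4-5 are not bridges since each lies on that cycle.
Every edge lies on some cycle, so there are no bridges.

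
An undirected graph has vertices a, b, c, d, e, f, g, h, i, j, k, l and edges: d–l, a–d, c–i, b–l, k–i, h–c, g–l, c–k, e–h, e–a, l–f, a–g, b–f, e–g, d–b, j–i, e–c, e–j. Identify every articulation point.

e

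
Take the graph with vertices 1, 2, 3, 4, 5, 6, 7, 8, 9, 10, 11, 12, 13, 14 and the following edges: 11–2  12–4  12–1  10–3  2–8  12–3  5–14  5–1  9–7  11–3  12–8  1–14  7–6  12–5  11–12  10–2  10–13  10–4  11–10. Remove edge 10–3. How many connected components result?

2

10 and 3 are still connected via 10-11-3, so the component count stays at 2.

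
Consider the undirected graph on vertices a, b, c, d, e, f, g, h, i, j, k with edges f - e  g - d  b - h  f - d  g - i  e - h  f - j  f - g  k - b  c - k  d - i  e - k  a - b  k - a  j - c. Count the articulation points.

1

Removing f increases the component count from 1 to 2, so f is a cut vertex.
By contrast removing a leaves 1 component; it is not a cut vertex. No other vertex is a cut vertex either.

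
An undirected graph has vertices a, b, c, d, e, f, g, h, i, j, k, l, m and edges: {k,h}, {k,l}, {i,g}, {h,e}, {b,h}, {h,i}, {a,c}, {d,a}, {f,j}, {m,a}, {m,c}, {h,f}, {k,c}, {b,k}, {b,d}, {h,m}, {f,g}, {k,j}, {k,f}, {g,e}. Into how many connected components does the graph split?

1

Starting from a we can reach a, b, c, d, e, f, g, h, i, j, k, l, m. That is one component of size 13.
Total: 1 component.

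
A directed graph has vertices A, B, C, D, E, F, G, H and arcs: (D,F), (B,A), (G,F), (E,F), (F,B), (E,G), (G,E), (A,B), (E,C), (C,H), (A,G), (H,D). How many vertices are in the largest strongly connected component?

{A, B, C, D, E, F, G, H} are all mutually reachable — one SCC of size 8.
The largest has 8 vertices.

8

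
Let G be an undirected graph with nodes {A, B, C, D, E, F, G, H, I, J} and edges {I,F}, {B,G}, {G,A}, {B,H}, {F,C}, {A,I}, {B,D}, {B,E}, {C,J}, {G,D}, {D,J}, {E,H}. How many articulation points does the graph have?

1

Removing B increases the component count from 1 to 2, so B is a cut vertex.
By contrast removing F leaves 1 component; it is not a cut vertex. No other vertex is a cut vertex either.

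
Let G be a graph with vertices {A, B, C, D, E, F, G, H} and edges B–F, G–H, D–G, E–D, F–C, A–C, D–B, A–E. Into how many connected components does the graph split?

Starting from A we can reach A, B, C, D, E, F, G, H. That is one component of size 8.
Total: 1 component.

1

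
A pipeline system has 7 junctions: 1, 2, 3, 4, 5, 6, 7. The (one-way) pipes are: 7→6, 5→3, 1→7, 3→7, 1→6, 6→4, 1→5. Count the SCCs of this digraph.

{2} is an SCC by itself.
{4} is an SCC by itself.
{5} is an SCC by itself.
{6} is an SCC by itself.
{3} is an SCC by itself.
(and 2 more singleton SCCs)
That gives 7 strongly connected components.

7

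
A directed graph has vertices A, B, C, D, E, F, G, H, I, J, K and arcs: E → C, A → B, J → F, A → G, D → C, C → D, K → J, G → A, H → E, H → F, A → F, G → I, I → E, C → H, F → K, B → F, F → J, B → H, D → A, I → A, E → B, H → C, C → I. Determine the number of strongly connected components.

2

{A, B, C, D, E, G, H, I} are all mutually reachable — one SCC of size 8.
{F, J, K} are all mutually reachable — one SCC of size 3.
That gives 2 strongly connected components.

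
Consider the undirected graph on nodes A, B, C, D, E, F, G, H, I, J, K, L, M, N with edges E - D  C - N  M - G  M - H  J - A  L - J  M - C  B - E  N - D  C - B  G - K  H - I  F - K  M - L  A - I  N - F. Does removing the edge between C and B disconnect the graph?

No

After removing C - B, the path C-N-D-E-B still connects them, so the edge is not a bridge.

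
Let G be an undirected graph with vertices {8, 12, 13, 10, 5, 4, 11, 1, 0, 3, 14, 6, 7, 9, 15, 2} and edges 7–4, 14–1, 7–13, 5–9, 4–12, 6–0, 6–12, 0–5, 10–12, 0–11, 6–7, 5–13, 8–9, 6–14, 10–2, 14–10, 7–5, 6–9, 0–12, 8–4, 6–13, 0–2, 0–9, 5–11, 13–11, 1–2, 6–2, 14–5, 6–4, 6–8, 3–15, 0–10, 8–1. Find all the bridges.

15-3

The edges on the cycle 0-10-2-0 are not bridges since each lies on that cycle.
But removing 3–15 disconnects 3 from 15 — this is a bridge.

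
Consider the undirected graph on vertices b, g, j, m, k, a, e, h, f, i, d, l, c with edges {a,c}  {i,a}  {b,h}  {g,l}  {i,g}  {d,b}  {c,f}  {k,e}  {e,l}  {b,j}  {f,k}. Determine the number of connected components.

m is isolated — a component by itself.
Starting from b we can reach b, d, h, j. That is one component of size 4.
Starting from a we can reach a, c, e, f, g, i, k, l. That is one component of size 8.
Total: 3 components.

3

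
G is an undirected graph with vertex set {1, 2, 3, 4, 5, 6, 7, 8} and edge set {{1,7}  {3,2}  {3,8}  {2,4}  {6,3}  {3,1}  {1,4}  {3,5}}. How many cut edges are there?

The edges on the cycle 3-1-4-2-3 are not bridges since each lies on that cycle.
But removing 3–5 disconnects 3 from 5; removing 1–7 disconnects 1 from 7; removing 3–6 disconnects 3 from 6; removing 3–8 disconnects 3 from 8 — these are bridges.
That makes 4 bridges.

4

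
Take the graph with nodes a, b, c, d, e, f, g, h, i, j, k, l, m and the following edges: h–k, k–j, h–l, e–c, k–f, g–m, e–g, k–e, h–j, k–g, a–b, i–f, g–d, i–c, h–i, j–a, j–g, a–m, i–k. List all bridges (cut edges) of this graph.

The edges on the cycle j-a-m-g-j are not bridges since each lies on that cycle.
But removing l–h disconnects l from h; removing a–b disconnects a from b; removing g–d disconnects g from d — these are bridges.

a-b, d-g, h-l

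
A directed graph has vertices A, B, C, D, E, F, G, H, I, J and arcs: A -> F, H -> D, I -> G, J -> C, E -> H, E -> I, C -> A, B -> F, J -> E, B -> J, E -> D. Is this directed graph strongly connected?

There is no directed path from F to D, so the graph is not strongly connected.

No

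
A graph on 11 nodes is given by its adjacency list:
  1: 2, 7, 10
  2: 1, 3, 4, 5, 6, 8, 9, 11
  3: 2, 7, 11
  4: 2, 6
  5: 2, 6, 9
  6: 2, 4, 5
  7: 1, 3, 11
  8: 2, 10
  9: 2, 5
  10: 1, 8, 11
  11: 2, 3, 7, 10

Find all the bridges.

none

The edges on the cycle 2-9-5-2 are not bridges since each lies on that cycle.
Every edge lies on some cycle, so there are no bridges.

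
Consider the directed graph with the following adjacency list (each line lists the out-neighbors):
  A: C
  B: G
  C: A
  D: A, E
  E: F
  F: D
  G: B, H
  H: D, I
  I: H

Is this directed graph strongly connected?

There is no directed path from I to B, so the graph is not strongly connected.

No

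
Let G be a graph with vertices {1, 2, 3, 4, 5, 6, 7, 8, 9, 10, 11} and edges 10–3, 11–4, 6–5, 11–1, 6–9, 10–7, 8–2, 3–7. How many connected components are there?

4

Starting from 2 we can reach 2, 8. That is one component of size 2.
Starting from 5 we can reach 5, 6, 9. That is one component of size 3.
Starting from 3 we can reach 3, 7, 10. That is one component of size 3.
Starting from 1 we can reach 1, 4, 11. That is one component of size 3.
Total: 4 components.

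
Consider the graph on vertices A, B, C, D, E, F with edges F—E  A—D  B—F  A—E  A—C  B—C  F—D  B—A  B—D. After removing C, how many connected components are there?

1

With C gone, the remaining components are: {A, B, D, E, F}.
That is 1 component.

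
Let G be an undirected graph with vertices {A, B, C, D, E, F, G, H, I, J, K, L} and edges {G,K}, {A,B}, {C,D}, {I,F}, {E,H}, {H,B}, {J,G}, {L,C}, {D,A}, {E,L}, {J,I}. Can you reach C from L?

Yes

From L we can reach A, B, C, D, E, H, L, which includes C.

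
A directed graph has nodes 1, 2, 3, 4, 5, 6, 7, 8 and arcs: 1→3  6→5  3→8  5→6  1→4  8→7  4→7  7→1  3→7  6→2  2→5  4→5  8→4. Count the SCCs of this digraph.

2

{1, 3, 4, 7, 8} are all mutually reachable — one SCC of size 5.
{2, 5, 6} are all mutually reachable — one SCC of size 3.
That gives 2 strongly connected components.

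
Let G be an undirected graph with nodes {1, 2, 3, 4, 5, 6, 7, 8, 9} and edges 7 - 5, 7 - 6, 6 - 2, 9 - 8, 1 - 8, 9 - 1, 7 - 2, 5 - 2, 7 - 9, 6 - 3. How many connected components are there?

4 is isolated — a component by itself.
Starting from 1 we can reach 1, 2, 3, 5, 6, 7, 8, 9. That is one component of size 8.
Total: 2 components.

2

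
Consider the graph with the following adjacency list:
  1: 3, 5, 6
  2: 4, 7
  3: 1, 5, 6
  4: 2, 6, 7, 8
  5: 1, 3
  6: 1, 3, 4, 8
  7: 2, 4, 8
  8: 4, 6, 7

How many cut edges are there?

The edges on the cycle 6-3-5-1-6 are not bridges since each lies on that cycle.
Every edge lies on some cycle, so there are no bridges.

0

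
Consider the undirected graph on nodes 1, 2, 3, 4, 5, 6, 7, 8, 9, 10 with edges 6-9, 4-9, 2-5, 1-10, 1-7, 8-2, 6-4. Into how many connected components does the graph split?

4

3 is isolated — a component by itself.
Starting from 4 we can reach 4, 6, 9. That is one component of size 3.
Starting from 1 we can reach 1, 7, 10. That is one component of size 3.
Starting from 2 we can reach 2, 5, 8. That is one component of size 3.
Total: 4 components.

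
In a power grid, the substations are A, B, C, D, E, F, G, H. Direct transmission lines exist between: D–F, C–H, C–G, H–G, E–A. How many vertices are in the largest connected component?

3

B is isolated — a component by itself.
Starting from A we can reach A, E. That is one component of size 2.
Starting from D we can reach D, F. That is one component of size 2.
Starting from C we can reach C, G, H. That is one component of size 3.
The largest has 3 vertices.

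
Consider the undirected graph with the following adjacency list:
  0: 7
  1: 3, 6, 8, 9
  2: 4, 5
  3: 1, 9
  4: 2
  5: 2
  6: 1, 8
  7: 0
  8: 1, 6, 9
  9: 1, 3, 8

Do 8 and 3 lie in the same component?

From 8 we can reach 1, 3, 6, 8, 9, which includes 3.

Yes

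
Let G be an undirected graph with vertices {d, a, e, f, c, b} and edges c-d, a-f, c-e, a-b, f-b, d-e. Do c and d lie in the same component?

Yes

From c we can reach c, d, e, which includes d.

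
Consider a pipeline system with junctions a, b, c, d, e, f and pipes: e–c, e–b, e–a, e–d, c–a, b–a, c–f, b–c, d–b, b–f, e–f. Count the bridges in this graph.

The edges on the cycle e-d-b-f-c-e are not bridges since each lies on that cycle.
Every edge lies on some cycle, so there are no bridges.

0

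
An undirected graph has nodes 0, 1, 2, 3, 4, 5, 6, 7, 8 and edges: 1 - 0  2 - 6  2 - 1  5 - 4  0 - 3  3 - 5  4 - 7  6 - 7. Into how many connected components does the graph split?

2

8 is isolated — a component by itself.
Starting from 0 we can reach 0, 1, 2, 3, 4, 5, 6, 7. That is one component of size 8.
Total: 2 components.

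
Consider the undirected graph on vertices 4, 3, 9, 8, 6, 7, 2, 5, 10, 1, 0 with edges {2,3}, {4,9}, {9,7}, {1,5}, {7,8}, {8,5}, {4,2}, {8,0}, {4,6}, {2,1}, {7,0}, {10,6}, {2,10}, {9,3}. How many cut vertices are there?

Removing 5, for instance, still leaves 1 component. No single vertex removal increases the component count — the graph has no articulation points.

0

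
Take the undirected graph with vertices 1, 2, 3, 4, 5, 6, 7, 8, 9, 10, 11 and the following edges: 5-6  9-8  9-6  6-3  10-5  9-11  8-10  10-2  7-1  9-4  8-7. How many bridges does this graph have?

The edges on the cycle 9-8-10-5-6-9 are not bridges since each lies on that cycle.
But removing 3-6 disconnects 3 from 6; removing 2-10 disconnects 2 from 10; removing 8-7 disconnects 8 from 7; removing 9-11 disconnects 9 from 11 — these are bridges.
In total 6 edges are bridges.

6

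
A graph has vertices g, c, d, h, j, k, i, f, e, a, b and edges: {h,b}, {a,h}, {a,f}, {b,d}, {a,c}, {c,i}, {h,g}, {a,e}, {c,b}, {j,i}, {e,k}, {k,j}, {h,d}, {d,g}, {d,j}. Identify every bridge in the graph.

a-f

The edges on the cycle a-c-i-j-d-b-h-a are not bridges since each lies on that cycle.
But removing a - f disconnects a from f — this is a bridge.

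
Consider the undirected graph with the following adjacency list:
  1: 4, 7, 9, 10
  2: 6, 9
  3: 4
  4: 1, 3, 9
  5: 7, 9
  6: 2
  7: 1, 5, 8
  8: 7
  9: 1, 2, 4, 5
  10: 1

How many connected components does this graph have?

1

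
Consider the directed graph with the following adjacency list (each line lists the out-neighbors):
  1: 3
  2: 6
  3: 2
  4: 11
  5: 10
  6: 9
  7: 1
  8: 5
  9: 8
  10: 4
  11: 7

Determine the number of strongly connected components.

{1, 2, 3, 4, 5, 6, 7, 8, 9, 10, 11} are all mutually reachable — one SCC of size 11.
That gives 1 strongly connected component.

1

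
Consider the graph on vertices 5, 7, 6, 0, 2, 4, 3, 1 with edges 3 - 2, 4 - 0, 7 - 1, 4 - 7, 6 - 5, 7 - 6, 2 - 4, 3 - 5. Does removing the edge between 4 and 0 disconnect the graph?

Removing 4 - 0 leaves no path between 4 and 0: the component count goes from 1 to 2. So it is a bridge.

Yes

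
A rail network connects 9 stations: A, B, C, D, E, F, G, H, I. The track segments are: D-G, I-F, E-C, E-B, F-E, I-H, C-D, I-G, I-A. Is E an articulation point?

Yes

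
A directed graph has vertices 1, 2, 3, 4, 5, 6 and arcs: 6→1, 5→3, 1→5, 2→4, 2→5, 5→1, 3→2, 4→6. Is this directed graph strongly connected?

Yes

From 6 we can reach every vertex (1, 2, 3, 4, 5, 6), and every vertex can reach 6 (1, 2, 3, 4, 5, 6). So the whole graph is one strongly connected component.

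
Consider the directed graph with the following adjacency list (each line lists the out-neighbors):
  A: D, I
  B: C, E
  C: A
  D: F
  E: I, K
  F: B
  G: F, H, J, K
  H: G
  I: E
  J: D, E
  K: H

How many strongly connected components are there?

1

{A, B, C, D, E, F, G, H, I, J, K} are all mutually reachable — one SCC of size 11.
That gives 1 strongly connected component.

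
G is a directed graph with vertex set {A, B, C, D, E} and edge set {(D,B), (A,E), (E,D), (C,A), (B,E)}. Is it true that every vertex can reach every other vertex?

No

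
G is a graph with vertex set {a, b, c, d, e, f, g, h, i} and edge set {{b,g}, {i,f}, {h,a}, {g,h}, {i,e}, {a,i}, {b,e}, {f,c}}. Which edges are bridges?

c-f, f-i

The edges on the cycle b-g-h-a-i-e-b are not bridges since each lies on that cycle.
But removing f–c disconnects f from c; removing i–f disconnects i from f — these are bridges.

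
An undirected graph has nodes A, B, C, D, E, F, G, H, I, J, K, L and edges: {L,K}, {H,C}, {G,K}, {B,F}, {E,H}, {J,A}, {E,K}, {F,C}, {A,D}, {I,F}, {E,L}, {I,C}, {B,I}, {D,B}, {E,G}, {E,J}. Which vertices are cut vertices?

E

Removing E increases the component count from 1 to 2, so E is a cut vertex.
By contrast removing C leaves 1 component; it is not a cut vertex. No other vertex is a cut vertex either.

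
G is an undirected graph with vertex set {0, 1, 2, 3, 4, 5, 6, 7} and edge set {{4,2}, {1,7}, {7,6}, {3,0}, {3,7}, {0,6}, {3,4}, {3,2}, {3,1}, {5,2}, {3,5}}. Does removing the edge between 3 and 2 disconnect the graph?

After removing 3-2, the path 3-4-2 still connects them, so the edge is not a bridge.

No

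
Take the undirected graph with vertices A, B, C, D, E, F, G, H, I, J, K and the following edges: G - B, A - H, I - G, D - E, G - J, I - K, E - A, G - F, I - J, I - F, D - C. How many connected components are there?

Starting from A we can reach A, C, D, E, H. That is one component of size 5.
Starting from B we can reach B, F, G, I, J, K. That is one component of size 6.
Total: 2 components.

2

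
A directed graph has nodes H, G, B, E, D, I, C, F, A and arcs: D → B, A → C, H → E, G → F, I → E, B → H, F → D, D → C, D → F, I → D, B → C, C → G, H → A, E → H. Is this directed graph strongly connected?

No

There is no directed path from A to I, so the graph is not strongly connected.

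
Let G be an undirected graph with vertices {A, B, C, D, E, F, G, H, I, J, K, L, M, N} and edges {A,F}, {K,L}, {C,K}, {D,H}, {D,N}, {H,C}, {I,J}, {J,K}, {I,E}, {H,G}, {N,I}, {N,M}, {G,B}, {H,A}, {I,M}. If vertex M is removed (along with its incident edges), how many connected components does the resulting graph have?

With M gone, the remaining components are: {A, B, C, D, E, F, G, H, I, J, K, L, N}.
That is 1 component.

1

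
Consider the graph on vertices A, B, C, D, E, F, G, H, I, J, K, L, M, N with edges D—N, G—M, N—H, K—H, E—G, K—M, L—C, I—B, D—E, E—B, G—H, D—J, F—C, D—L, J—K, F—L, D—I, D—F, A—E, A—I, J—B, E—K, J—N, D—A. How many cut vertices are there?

Removing D increases the component count from 1 to 2, so D is a cut vertex.
By contrast removing J leaves 1 component; it is not a cut vertex. No other vertex is a cut vertex either.

1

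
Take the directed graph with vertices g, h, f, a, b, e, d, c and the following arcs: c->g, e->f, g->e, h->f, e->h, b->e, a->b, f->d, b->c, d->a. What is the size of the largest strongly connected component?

8

{a, b, c, d, e, f, g, h} are all mutually reachable — one SCC of size 8.
The largest has 8 vertices.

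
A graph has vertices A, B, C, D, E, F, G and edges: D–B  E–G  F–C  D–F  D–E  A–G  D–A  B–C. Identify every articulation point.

Removing D increases the component count from 1 to 2, so D is a cut vertex.
By contrast removing E leaves 1 component; it is not a cut vertex. No other vertex is a cut vertex either.

D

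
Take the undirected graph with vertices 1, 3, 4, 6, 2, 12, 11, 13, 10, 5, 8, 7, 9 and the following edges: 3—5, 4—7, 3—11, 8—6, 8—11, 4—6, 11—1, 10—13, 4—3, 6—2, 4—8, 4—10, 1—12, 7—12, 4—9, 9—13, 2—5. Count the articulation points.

1

Removing 4 increases the component count from 1 to 2, so 4 is a cut vertex.
By contrast removing 2 leaves 1 component; it is not a cut vertex. No other vertex is a cut vertex either.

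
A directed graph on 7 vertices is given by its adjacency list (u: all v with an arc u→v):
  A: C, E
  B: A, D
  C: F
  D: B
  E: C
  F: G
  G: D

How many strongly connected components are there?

{A, B, C, D, E, F, G} are all mutually reachable — one SCC of size 7.
That gives 1 strongly connected component.

1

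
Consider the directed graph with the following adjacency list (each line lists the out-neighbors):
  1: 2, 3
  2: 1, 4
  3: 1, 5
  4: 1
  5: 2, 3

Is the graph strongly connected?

Yes

From 4 we can reach every vertex (1, 2, 3, 4, 5), and every vertex can reach 4 (1, 2, 3, 4, 5). So the whole graph is one strongly connected component.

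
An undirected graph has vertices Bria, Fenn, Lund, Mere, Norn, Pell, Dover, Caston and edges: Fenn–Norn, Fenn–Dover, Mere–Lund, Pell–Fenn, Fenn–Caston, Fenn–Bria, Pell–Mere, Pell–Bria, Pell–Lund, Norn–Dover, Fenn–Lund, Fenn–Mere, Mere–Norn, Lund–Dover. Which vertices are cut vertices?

Fenn

Removing Fenn increases the component count from 1 to 2, so Fenn is a cut vertex.
By contrast removing Pell leaves 1 component; it is not a cut vertex. No other vertex is a cut vertex either.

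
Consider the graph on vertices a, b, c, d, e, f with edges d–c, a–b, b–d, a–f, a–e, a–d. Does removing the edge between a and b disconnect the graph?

After removing a–b, the path a-d-b still connects them, so the edge is not a bridge.

No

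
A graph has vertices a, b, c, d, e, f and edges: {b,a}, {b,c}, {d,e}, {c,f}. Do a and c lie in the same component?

Yes

From a we can reach a, b, c, f, which includes c.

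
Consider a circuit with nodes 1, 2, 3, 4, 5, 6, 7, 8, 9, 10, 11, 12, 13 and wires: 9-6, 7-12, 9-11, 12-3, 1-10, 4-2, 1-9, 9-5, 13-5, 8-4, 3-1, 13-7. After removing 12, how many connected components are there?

2

With 12 gone, the remaining components are: {2, 4, 8}; {1, 3, 5, 6, 7, 9, 10, 11, 13}.
That is 2 components.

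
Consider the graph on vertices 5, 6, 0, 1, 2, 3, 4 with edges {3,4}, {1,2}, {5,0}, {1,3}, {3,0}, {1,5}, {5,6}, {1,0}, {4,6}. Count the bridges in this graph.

1

The edges on the cycle 1-3-4-6-5-1 are not bridges since each lies on that cycle.
But removing 1—2 disconnects 1 from 2 — this is a bridge.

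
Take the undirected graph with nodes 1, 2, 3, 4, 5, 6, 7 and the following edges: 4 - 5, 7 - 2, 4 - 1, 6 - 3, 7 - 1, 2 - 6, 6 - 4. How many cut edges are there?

2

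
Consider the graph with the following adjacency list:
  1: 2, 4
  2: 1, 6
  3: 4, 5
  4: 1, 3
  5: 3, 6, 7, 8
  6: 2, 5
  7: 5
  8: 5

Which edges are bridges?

5-7, 5-8

The edges on the cycle 5-3-4-1-2-6-5 are not bridges since each lies on that cycle.
But removing 5-7 disconnects 5 from 7; removing 5-8 disconnects 5 from 8 — these are bridges.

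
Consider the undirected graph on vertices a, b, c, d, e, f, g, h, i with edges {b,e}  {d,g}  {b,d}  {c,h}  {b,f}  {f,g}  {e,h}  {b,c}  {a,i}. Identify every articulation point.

b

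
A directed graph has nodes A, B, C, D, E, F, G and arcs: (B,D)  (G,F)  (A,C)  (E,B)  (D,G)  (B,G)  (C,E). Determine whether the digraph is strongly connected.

No

There is no directed path from E to A, so the graph is not strongly connected.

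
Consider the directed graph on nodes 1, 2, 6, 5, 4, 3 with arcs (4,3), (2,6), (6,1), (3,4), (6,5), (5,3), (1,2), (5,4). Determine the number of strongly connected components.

3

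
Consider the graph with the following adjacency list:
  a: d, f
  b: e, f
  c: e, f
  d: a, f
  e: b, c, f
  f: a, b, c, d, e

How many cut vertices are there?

Removing f increases the component count from 1 to 2, so f is a cut vertex.
By contrast removing b leaves 1 component; it is not a cut vertex. No other vertex is a cut vertex either.

1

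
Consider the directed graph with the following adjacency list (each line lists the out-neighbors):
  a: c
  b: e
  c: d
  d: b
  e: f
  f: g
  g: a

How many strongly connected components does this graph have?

{a, b, c, d, e, f, g} are all mutually reachable — one SCC of size 7.
That gives 1 strongly connected component.

1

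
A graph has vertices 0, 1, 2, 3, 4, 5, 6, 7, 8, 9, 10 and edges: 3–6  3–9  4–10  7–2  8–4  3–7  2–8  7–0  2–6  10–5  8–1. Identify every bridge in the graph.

The edges on the cycle 3-7-2-6-3 are not bridges since each lies on that cycle.
But removing 8–4 disconnects 8 from 4; removing 8–1 disconnects 8 from 1; removing 10–5 disconnects 10 from 5; removing 2–8 disconnects 2 from 8 — these are bridges.
In total 7 edges are bridges.

0-7, 1-8, 10-4, 10-5, 2-8, 3-9, 4-8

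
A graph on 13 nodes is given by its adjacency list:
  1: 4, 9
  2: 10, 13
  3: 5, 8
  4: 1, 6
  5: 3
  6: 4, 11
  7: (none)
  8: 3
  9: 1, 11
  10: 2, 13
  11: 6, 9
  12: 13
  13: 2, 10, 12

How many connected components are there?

4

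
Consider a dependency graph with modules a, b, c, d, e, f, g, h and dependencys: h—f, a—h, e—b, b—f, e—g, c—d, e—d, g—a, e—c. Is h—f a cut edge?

After removing h—f, the path h-a-g-e-b-f still connects them, so the edge is not a bridge.

No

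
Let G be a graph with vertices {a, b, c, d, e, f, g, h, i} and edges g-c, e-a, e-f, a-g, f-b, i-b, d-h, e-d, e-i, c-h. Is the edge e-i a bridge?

No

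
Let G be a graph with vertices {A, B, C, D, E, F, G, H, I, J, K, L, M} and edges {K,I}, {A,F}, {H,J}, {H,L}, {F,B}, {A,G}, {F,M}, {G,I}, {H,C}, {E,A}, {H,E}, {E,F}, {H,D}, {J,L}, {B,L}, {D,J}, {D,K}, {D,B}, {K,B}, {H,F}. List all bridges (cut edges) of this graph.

C-H, F-M

The edges on the cycle H-E-A-G-I-K-D-H are not bridges since each lies on that cycle.
But removing M - F disconnects M from F; removing H - C disconnects H from C — these are bridges.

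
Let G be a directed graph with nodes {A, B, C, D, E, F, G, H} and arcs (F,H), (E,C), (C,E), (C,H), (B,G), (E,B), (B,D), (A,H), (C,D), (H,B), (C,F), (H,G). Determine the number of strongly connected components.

7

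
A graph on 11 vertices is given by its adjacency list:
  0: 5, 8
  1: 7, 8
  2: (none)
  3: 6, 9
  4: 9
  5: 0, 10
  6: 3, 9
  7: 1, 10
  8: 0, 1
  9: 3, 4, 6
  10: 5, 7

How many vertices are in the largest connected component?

6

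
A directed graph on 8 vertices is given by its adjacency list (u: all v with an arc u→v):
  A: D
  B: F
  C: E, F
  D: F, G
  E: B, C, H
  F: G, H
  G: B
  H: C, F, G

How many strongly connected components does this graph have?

3

{B, C, E, F, G, H} are all mutually reachable — one SCC of size 6.
{D} is an SCC by itself.
{A} is an SCC by itself.
That gives 3 strongly connected components.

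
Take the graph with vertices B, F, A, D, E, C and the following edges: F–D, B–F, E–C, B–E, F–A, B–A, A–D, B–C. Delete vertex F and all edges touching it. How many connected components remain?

1

With F gone, the remaining components are: {A, B, C, D, E}.
That is 1 component.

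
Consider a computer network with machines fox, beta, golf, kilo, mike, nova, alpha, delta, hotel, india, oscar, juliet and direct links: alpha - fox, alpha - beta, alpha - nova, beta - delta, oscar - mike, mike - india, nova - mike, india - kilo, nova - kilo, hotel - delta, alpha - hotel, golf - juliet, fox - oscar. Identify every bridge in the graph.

The edges on the cycle alpha-beta-delta-hotel-alpha are not bridges since each lies on that cycle.
But removing golf - juliet disconnects golf from juliet — this is a bridge.

golf-juliet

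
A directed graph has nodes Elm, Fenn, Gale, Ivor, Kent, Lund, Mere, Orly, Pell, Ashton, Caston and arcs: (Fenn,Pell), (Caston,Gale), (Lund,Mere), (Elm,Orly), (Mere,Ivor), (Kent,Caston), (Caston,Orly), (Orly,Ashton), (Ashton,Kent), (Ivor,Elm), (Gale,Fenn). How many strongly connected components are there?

8

{Kent, Orly, Ashton, Caston} are all mutually reachable — one SCC of size 4.
{Elm} is an SCC by itself.
{Ivor} is an SCC by itself.
{Fenn} is an SCC by itself.
{Gale} is an SCC by itself.
(and 3 more singleton SCCs)
That gives 8 strongly connected components.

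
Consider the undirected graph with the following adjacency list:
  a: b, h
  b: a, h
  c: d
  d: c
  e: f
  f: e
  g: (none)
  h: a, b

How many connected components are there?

4

g is isolated — a component by itself.
Starting from c we can reach c, d. That is one component of size 2.
Starting from e we can reach e, f. That is one component of size 2.
Starting from a we can reach a, b, h. That is one component of size 3.
Total: 4 components.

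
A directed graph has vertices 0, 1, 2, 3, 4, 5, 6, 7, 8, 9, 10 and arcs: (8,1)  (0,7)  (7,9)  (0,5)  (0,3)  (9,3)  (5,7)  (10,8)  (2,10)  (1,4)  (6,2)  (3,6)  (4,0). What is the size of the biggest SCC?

11

{0, 1, 2, 3, 4, 5, 6, 7, 8, 9, 10} are all mutually reachable — one SCC of size 11.
The largest has 11 vertices.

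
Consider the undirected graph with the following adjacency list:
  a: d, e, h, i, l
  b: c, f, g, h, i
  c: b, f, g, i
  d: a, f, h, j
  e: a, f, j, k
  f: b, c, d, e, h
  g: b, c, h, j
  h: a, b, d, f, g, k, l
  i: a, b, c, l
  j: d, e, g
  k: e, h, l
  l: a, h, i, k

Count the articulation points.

0

Removing k, for instance, still leaves 1 component. No single vertex removal increases the component count — the graph has no articulation points.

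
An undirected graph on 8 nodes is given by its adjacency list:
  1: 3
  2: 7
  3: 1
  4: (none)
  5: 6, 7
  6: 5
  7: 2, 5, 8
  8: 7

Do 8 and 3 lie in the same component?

No

The component containing 8 is {2, 5, 6, 7, 8}, and 3 is not in it.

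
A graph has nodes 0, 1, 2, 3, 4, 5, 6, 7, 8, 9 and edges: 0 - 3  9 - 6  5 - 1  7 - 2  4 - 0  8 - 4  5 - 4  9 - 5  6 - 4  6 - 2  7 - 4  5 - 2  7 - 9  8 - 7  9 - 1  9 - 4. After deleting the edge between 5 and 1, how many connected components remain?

1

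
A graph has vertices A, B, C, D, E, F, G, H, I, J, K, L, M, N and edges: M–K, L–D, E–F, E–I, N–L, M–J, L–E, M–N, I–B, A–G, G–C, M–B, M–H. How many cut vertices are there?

Removing E increases the component count from 2 to 3, so E is a cut vertex.
Removing G increases the component count from 2 to 3, so G is a cut vertex.
Removing L increases the component count from 2 to 3, so L is a cut vertex.
Likewise M is a cut vertex.
By contrast removing H leaves 2 components; it is not a cut vertex. No other vertex is a cut vertex either.

4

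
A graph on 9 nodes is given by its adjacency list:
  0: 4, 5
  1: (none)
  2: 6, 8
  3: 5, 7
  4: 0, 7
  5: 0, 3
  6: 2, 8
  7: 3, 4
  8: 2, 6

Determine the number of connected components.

3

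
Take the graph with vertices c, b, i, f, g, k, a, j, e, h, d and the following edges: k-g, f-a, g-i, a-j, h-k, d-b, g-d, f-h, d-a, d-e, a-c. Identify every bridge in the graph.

The edges on the cycle f-h-k-g-d-a-f are not bridges since each lies on that cycle.
But removing i-g disconnects i from g; removing a-c disconnects a from c; removing j-a disconnects j from a; removing b-d disconnects b from d — these are bridges.
In total 5 edges are bridges.

a-c, a-j, b-d, d-e, g-i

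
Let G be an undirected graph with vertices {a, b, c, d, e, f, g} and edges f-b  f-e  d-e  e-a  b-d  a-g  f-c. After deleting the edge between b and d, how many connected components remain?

b and d are still connected via b-f-e-d, so the component count stays at 1.

1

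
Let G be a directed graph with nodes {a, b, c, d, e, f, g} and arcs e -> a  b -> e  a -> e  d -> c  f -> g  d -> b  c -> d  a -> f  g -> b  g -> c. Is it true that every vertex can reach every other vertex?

Yes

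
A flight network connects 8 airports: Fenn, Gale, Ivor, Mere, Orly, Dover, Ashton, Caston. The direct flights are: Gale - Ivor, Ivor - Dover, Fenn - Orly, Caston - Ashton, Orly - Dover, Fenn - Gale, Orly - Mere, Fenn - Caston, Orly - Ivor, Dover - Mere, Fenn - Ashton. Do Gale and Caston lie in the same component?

Yes

From Gale we can reach Fenn, Gale, Ivor, Mere, Orly, Dover, Ashton, Caston, which includes Caston.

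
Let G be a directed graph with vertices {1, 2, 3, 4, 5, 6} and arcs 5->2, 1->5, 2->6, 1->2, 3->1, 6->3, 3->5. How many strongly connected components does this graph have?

{1, 2, 3, 5, 6} are all mutually reachable — one SCC of size 5.
{4} is an SCC by itself.
That gives 2 strongly connected components.

2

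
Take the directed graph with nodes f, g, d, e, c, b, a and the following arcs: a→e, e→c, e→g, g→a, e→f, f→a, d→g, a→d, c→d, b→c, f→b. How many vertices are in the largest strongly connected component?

7

{a, b, c, d, e, f, g} are all mutually reachable — one SCC of size 7.
The largest has 7 vertices.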